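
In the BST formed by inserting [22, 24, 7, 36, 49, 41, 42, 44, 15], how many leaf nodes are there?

Tree built from: [22, 24, 7, 36, 49, 41, 42, 44, 15]
Tree (level-order array): [22, 7, 24, None, 15, None, 36, None, None, None, 49, 41, None, None, 42, None, 44]
Rule: A leaf has 0 children.
Per-node child counts:
  node 22: 2 child(ren)
  node 7: 1 child(ren)
  node 15: 0 child(ren)
  node 24: 1 child(ren)
  node 36: 1 child(ren)
  node 49: 1 child(ren)
  node 41: 1 child(ren)
  node 42: 1 child(ren)
  node 44: 0 child(ren)
Matching nodes: [15, 44]
Count of leaf nodes: 2


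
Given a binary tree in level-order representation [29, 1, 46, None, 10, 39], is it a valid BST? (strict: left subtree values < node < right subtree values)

Level-order array: [29, 1, 46, None, 10, 39]
Validate using subtree bounds (lo, hi): at each node, require lo < value < hi,
then recurse left with hi=value and right with lo=value.
Preorder trace (stopping at first violation):
  at node 29 with bounds (-inf, +inf): OK
  at node 1 with bounds (-inf, 29): OK
  at node 10 with bounds (1, 29): OK
  at node 46 with bounds (29, +inf): OK
  at node 39 with bounds (29, 46): OK
No violation found at any node.
Result: Valid BST


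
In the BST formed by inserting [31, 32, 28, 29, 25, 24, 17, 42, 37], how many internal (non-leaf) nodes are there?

Tree built from: [31, 32, 28, 29, 25, 24, 17, 42, 37]
Tree (level-order array): [31, 28, 32, 25, 29, None, 42, 24, None, None, None, 37, None, 17]
Rule: An internal node has at least one child.
Per-node child counts:
  node 31: 2 child(ren)
  node 28: 2 child(ren)
  node 25: 1 child(ren)
  node 24: 1 child(ren)
  node 17: 0 child(ren)
  node 29: 0 child(ren)
  node 32: 1 child(ren)
  node 42: 1 child(ren)
  node 37: 0 child(ren)
Matching nodes: [31, 28, 25, 24, 32, 42]
Count of internal (non-leaf) nodes: 6


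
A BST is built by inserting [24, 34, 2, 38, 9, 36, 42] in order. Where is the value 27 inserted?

Starting tree (level order): [24, 2, 34, None, 9, None, 38, None, None, 36, 42]
Insertion path: 24 -> 34
Result: insert 27 as left child of 34
Final tree (level order): [24, 2, 34, None, 9, 27, 38, None, None, None, None, 36, 42]


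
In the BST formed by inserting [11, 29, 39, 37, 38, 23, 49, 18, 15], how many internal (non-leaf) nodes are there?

Tree built from: [11, 29, 39, 37, 38, 23, 49, 18, 15]
Tree (level-order array): [11, None, 29, 23, 39, 18, None, 37, 49, 15, None, None, 38]
Rule: An internal node has at least one child.
Per-node child counts:
  node 11: 1 child(ren)
  node 29: 2 child(ren)
  node 23: 1 child(ren)
  node 18: 1 child(ren)
  node 15: 0 child(ren)
  node 39: 2 child(ren)
  node 37: 1 child(ren)
  node 38: 0 child(ren)
  node 49: 0 child(ren)
Matching nodes: [11, 29, 23, 18, 39, 37]
Count of internal (non-leaf) nodes: 6


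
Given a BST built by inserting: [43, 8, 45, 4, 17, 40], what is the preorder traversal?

Tree insertion order: [43, 8, 45, 4, 17, 40]
Tree (level-order array): [43, 8, 45, 4, 17, None, None, None, None, None, 40]
Preorder traversal: [43, 8, 4, 17, 40, 45]


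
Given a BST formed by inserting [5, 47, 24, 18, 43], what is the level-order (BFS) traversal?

Tree insertion order: [5, 47, 24, 18, 43]
Tree (level-order array): [5, None, 47, 24, None, 18, 43]
BFS from the root, enqueuing left then right child of each popped node:
  queue [5] -> pop 5, enqueue [47], visited so far: [5]
  queue [47] -> pop 47, enqueue [24], visited so far: [5, 47]
  queue [24] -> pop 24, enqueue [18, 43], visited so far: [5, 47, 24]
  queue [18, 43] -> pop 18, enqueue [none], visited so far: [5, 47, 24, 18]
  queue [43] -> pop 43, enqueue [none], visited so far: [5, 47, 24, 18, 43]
Result: [5, 47, 24, 18, 43]


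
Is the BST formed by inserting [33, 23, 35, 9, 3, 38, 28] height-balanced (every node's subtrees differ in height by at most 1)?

Tree (level-order array): [33, 23, 35, 9, 28, None, 38, 3]
Definition: a tree is height-balanced if, at every node, |h(left) - h(right)| <= 1 (empty subtree has height -1).
Bottom-up per-node check:
  node 3: h_left=-1, h_right=-1, diff=0 [OK], height=0
  node 9: h_left=0, h_right=-1, diff=1 [OK], height=1
  node 28: h_left=-1, h_right=-1, diff=0 [OK], height=0
  node 23: h_left=1, h_right=0, diff=1 [OK], height=2
  node 38: h_left=-1, h_right=-1, diff=0 [OK], height=0
  node 35: h_left=-1, h_right=0, diff=1 [OK], height=1
  node 33: h_left=2, h_right=1, diff=1 [OK], height=3
All nodes satisfy the balance condition.
Result: Balanced


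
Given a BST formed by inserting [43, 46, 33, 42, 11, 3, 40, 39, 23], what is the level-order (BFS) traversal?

Tree insertion order: [43, 46, 33, 42, 11, 3, 40, 39, 23]
Tree (level-order array): [43, 33, 46, 11, 42, None, None, 3, 23, 40, None, None, None, None, None, 39]
BFS from the root, enqueuing left then right child of each popped node:
  queue [43] -> pop 43, enqueue [33, 46], visited so far: [43]
  queue [33, 46] -> pop 33, enqueue [11, 42], visited so far: [43, 33]
  queue [46, 11, 42] -> pop 46, enqueue [none], visited so far: [43, 33, 46]
  queue [11, 42] -> pop 11, enqueue [3, 23], visited so far: [43, 33, 46, 11]
  queue [42, 3, 23] -> pop 42, enqueue [40], visited so far: [43, 33, 46, 11, 42]
  queue [3, 23, 40] -> pop 3, enqueue [none], visited so far: [43, 33, 46, 11, 42, 3]
  queue [23, 40] -> pop 23, enqueue [none], visited so far: [43, 33, 46, 11, 42, 3, 23]
  queue [40] -> pop 40, enqueue [39], visited so far: [43, 33, 46, 11, 42, 3, 23, 40]
  queue [39] -> pop 39, enqueue [none], visited so far: [43, 33, 46, 11, 42, 3, 23, 40, 39]
Result: [43, 33, 46, 11, 42, 3, 23, 40, 39]


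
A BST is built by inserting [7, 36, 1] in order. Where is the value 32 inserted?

Starting tree (level order): [7, 1, 36]
Insertion path: 7 -> 36
Result: insert 32 as left child of 36
Final tree (level order): [7, 1, 36, None, None, 32]


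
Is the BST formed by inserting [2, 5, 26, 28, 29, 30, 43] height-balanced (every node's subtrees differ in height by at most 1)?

Tree (level-order array): [2, None, 5, None, 26, None, 28, None, 29, None, 30, None, 43]
Definition: a tree is height-balanced if, at every node, |h(left) - h(right)| <= 1 (empty subtree has height -1).
Bottom-up per-node check:
  node 43: h_left=-1, h_right=-1, diff=0 [OK], height=0
  node 30: h_left=-1, h_right=0, diff=1 [OK], height=1
  node 29: h_left=-1, h_right=1, diff=2 [FAIL (|-1-1|=2 > 1)], height=2
  node 28: h_left=-1, h_right=2, diff=3 [FAIL (|-1-2|=3 > 1)], height=3
  node 26: h_left=-1, h_right=3, diff=4 [FAIL (|-1-3|=4 > 1)], height=4
  node 5: h_left=-1, h_right=4, diff=5 [FAIL (|-1-4|=5 > 1)], height=5
  node 2: h_left=-1, h_right=5, diff=6 [FAIL (|-1-5|=6 > 1)], height=6
Node 29 violates the condition: |-1 - 1| = 2 > 1.
Result: Not balanced


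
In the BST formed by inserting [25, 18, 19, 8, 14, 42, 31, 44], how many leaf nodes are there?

Tree built from: [25, 18, 19, 8, 14, 42, 31, 44]
Tree (level-order array): [25, 18, 42, 8, 19, 31, 44, None, 14]
Rule: A leaf has 0 children.
Per-node child counts:
  node 25: 2 child(ren)
  node 18: 2 child(ren)
  node 8: 1 child(ren)
  node 14: 0 child(ren)
  node 19: 0 child(ren)
  node 42: 2 child(ren)
  node 31: 0 child(ren)
  node 44: 0 child(ren)
Matching nodes: [14, 19, 31, 44]
Count of leaf nodes: 4


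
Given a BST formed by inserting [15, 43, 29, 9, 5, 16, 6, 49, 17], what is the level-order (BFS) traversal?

Tree insertion order: [15, 43, 29, 9, 5, 16, 6, 49, 17]
Tree (level-order array): [15, 9, 43, 5, None, 29, 49, None, 6, 16, None, None, None, None, None, None, 17]
BFS from the root, enqueuing left then right child of each popped node:
  queue [15] -> pop 15, enqueue [9, 43], visited so far: [15]
  queue [9, 43] -> pop 9, enqueue [5], visited so far: [15, 9]
  queue [43, 5] -> pop 43, enqueue [29, 49], visited so far: [15, 9, 43]
  queue [5, 29, 49] -> pop 5, enqueue [6], visited so far: [15, 9, 43, 5]
  queue [29, 49, 6] -> pop 29, enqueue [16], visited so far: [15, 9, 43, 5, 29]
  queue [49, 6, 16] -> pop 49, enqueue [none], visited so far: [15, 9, 43, 5, 29, 49]
  queue [6, 16] -> pop 6, enqueue [none], visited so far: [15, 9, 43, 5, 29, 49, 6]
  queue [16] -> pop 16, enqueue [17], visited so far: [15, 9, 43, 5, 29, 49, 6, 16]
  queue [17] -> pop 17, enqueue [none], visited so far: [15, 9, 43, 5, 29, 49, 6, 16, 17]
Result: [15, 9, 43, 5, 29, 49, 6, 16, 17]


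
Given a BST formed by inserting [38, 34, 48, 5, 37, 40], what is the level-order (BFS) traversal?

Tree insertion order: [38, 34, 48, 5, 37, 40]
Tree (level-order array): [38, 34, 48, 5, 37, 40]
BFS from the root, enqueuing left then right child of each popped node:
  queue [38] -> pop 38, enqueue [34, 48], visited so far: [38]
  queue [34, 48] -> pop 34, enqueue [5, 37], visited so far: [38, 34]
  queue [48, 5, 37] -> pop 48, enqueue [40], visited so far: [38, 34, 48]
  queue [5, 37, 40] -> pop 5, enqueue [none], visited so far: [38, 34, 48, 5]
  queue [37, 40] -> pop 37, enqueue [none], visited so far: [38, 34, 48, 5, 37]
  queue [40] -> pop 40, enqueue [none], visited so far: [38, 34, 48, 5, 37, 40]
Result: [38, 34, 48, 5, 37, 40]


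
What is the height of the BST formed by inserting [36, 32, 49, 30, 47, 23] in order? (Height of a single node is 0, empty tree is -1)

Insertion order: [36, 32, 49, 30, 47, 23]
Tree (level-order array): [36, 32, 49, 30, None, 47, None, 23]
Compute height bottom-up (empty subtree = -1):
  height(23) = 1 + max(-1, -1) = 0
  height(30) = 1 + max(0, -1) = 1
  height(32) = 1 + max(1, -1) = 2
  height(47) = 1 + max(-1, -1) = 0
  height(49) = 1 + max(0, -1) = 1
  height(36) = 1 + max(2, 1) = 3
Height = 3


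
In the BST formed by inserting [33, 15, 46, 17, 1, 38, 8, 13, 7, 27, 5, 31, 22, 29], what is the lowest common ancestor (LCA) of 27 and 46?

Tree insertion order: [33, 15, 46, 17, 1, 38, 8, 13, 7, 27, 5, 31, 22, 29]
Tree (level-order array): [33, 15, 46, 1, 17, 38, None, None, 8, None, 27, None, None, 7, 13, 22, 31, 5, None, None, None, None, None, 29]
In a BST, the LCA of p=27, q=46 is the first node v on the
root-to-leaf path with p <= v <= q (go left if both < v, right if both > v).
Walk from root:
  at 33: 27 <= 33 <= 46, this is the LCA
LCA = 33


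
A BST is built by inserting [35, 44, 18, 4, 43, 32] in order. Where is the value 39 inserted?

Starting tree (level order): [35, 18, 44, 4, 32, 43]
Insertion path: 35 -> 44 -> 43
Result: insert 39 as left child of 43
Final tree (level order): [35, 18, 44, 4, 32, 43, None, None, None, None, None, 39]


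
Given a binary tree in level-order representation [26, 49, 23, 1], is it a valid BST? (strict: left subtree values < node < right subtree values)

Level-order array: [26, 49, 23, 1]
Validate using subtree bounds (lo, hi): at each node, require lo < value < hi,
then recurse left with hi=value and right with lo=value.
Preorder trace (stopping at first violation):
  at node 26 with bounds (-inf, +inf): OK
  at node 49 with bounds (-inf, 26): VIOLATION
Node 49 violates its bound: not (-inf < 49 < 26).
Result: Not a valid BST


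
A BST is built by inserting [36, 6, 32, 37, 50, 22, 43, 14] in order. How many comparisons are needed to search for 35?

Search path for 35: 36 -> 6 -> 32
Found: False
Comparisons: 3


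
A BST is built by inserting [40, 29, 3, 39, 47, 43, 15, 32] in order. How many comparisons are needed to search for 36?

Search path for 36: 40 -> 29 -> 39 -> 32
Found: False
Comparisons: 4


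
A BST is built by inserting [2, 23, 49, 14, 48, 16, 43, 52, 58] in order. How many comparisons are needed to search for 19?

Search path for 19: 2 -> 23 -> 14 -> 16
Found: False
Comparisons: 4


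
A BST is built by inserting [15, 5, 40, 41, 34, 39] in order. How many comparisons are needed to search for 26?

Search path for 26: 15 -> 40 -> 34
Found: False
Comparisons: 3


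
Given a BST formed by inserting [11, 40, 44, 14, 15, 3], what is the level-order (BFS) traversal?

Tree insertion order: [11, 40, 44, 14, 15, 3]
Tree (level-order array): [11, 3, 40, None, None, 14, 44, None, 15]
BFS from the root, enqueuing left then right child of each popped node:
  queue [11] -> pop 11, enqueue [3, 40], visited so far: [11]
  queue [3, 40] -> pop 3, enqueue [none], visited so far: [11, 3]
  queue [40] -> pop 40, enqueue [14, 44], visited so far: [11, 3, 40]
  queue [14, 44] -> pop 14, enqueue [15], visited so far: [11, 3, 40, 14]
  queue [44, 15] -> pop 44, enqueue [none], visited so far: [11, 3, 40, 14, 44]
  queue [15] -> pop 15, enqueue [none], visited so far: [11, 3, 40, 14, 44, 15]
Result: [11, 3, 40, 14, 44, 15]


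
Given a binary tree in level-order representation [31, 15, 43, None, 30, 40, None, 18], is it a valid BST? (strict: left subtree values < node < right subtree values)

Level-order array: [31, 15, 43, None, 30, 40, None, 18]
Validate using subtree bounds (lo, hi): at each node, require lo < value < hi,
then recurse left with hi=value and right with lo=value.
Preorder trace (stopping at first violation):
  at node 31 with bounds (-inf, +inf): OK
  at node 15 with bounds (-inf, 31): OK
  at node 30 with bounds (15, 31): OK
  at node 18 with bounds (15, 30): OK
  at node 43 with bounds (31, +inf): OK
  at node 40 with bounds (31, 43): OK
No violation found at any node.
Result: Valid BST


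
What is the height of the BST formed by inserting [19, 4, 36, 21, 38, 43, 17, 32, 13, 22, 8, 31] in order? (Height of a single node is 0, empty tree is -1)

Insertion order: [19, 4, 36, 21, 38, 43, 17, 32, 13, 22, 8, 31]
Tree (level-order array): [19, 4, 36, None, 17, 21, 38, 13, None, None, 32, None, 43, 8, None, 22, None, None, None, None, None, None, 31]
Compute height bottom-up (empty subtree = -1):
  height(8) = 1 + max(-1, -1) = 0
  height(13) = 1 + max(0, -1) = 1
  height(17) = 1 + max(1, -1) = 2
  height(4) = 1 + max(-1, 2) = 3
  height(31) = 1 + max(-1, -1) = 0
  height(22) = 1 + max(-1, 0) = 1
  height(32) = 1 + max(1, -1) = 2
  height(21) = 1 + max(-1, 2) = 3
  height(43) = 1 + max(-1, -1) = 0
  height(38) = 1 + max(-1, 0) = 1
  height(36) = 1 + max(3, 1) = 4
  height(19) = 1 + max(3, 4) = 5
Height = 5


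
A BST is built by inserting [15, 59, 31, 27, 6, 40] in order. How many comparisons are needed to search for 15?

Search path for 15: 15
Found: True
Comparisons: 1


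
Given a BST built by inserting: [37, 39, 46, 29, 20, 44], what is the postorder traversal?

Tree insertion order: [37, 39, 46, 29, 20, 44]
Tree (level-order array): [37, 29, 39, 20, None, None, 46, None, None, 44]
Postorder traversal: [20, 29, 44, 46, 39, 37]


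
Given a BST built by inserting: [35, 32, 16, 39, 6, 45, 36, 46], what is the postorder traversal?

Tree insertion order: [35, 32, 16, 39, 6, 45, 36, 46]
Tree (level-order array): [35, 32, 39, 16, None, 36, 45, 6, None, None, None, None, 46]
Postorder traversal: [6, 16, 32, 36, 46, 45, 39, 35]


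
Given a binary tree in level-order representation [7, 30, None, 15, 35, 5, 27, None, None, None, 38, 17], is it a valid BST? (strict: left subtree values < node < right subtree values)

Level-order array: [7, 30, None, 15, 35, 5, 27, None, None, None, 38, 17]
Validate using subtree bounds (lo, hi): at each node, require lo < value < hi,
then recurse left with hi=value and right with lo=value.
Preorder trace (stopping at first violation):
  at node 7 with bounds (-inf, +inf): OK
  at node 30 with bounds (-inf, 7): VIOLATION
Node 30 violates its bound: not (-inf < 30 < 7).
Result: Not a valid BST


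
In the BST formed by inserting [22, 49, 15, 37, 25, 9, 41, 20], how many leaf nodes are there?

Tree built from: [22, 49, 15, 37, 25, 9, 41, 20]
Tree (level-order array): [22, 15, 49, 9, 20, 37, None, None, None, None, None, 25, 41]
Rule: A leaf has 0 children.
Per-node child counts:
  node 22: 2 child(ren)
  node 15: 2 child(ren)
  node 9: 0 child(ren)
  node 20: 0 child(ren)
  node 49: 1 child(ren)
  node 37: 2 child(ren)
  node 25: 0 child(ren)
  node 41: 0 child(ren)
Matching nodes: [9, 20, 25, 41]
Count of leaf nodes: 4


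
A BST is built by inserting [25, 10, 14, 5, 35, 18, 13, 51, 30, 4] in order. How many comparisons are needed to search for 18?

Search path for 18: 25 -> 10 -> 14 -> 18
Found: True
Comparisons: 4


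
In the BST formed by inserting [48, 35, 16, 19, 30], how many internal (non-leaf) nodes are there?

Tree built from: [48, 35, 16, 19, 30]
Tree (level-order array): [48, 35, None, 16, None, None, 19, None, 30]
Rule: An internal node has at least one child.
Per-node child counts:
  node 48: 1 child(ren)
  node 35: 1 child(ren)
  node 16: 1 child(ren)
  node 19: 1 child(ren)
  node 30: 0 child(ren)
Matching nodes: [48, 35, 16, 19]
Count of internal (non-leaf) nodes: 4


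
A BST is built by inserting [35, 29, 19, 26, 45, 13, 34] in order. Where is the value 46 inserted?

Starting tree (level order): [35, 29, 45, 19, 34, None, None, 13, 26]
Insertion path: 35 -> 45
Result: insert 46 as right child of 45
Final tree (level order): [35, 29, 45, 19, 34, None, 46, 13, 26]


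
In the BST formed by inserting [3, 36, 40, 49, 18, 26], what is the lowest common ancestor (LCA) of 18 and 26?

Tree insertion order: [3, 36, 40, 49, 18, 26]
Tree (level-order array): [3, None, 36, 18, 40, None, 26, None, 49]
In a BST, the LCA of p=18, q=26 is the first node v on the
root-to-leaf path with p <= v <= q (go left if both < v, right if both > v).
Walk from root:
  at 3: both 18 and 26 > 3, go right
  at 36: both 18 and 26 < 36, go left
  at 18: 18 <= 18 <= 26, this is the LCA
LCA = 18


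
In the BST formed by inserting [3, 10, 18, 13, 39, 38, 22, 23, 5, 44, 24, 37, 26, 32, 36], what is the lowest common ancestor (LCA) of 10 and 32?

Tree insertion order: [3, 10, 18, 13, 39, 38, 22, 23, 5, 44, 24, 37, 26, 32, 36]
Tree (level-order array): [3, None, 10, 5, 18, None, None, 13, 39, None, None, 38, 44, 22, None, None, None, None, 23, None, 24, None, 37, 26, None, None, 32, None, 36]
In a BST, the LCA of p=10, q=32 is the first node v on the
root-to-leaf path with p <= v <= q (go left if both < v, right if both > v).
Walk from root:
  at 3: both 10 and 32 > 3, go right
  at 10: 10 <= 10 <= 32, this is the LCA
LCA = 10


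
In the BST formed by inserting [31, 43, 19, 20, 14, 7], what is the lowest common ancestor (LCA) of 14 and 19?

Tree insertion order: [31, 43, 19, 20, 14, 7]
Tree (level-order array): [31, 19, 43, 14, 20, None, None, 7]
In a BST, the LCA of p=14, q=19 is the first node v on the
root-to-leaf path with p <= v <= q (go left if both < v, right if both > v).
Walk from root:
  at 31: both 14 and 19 < 31, go left
  at 19: 14 <= 19 <= 19, this is the LCA
LCA = 19


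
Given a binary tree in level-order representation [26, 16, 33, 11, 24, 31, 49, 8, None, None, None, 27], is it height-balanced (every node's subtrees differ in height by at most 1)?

Tree (level-order array): [26, 16, 33, 11, 24, 31, 49, 8, None, None, None, 27]
Definition: a tree is height-balanced if, at every node, |h(left) - h(right)| <= 1 (empty subtree has height -1).
Bottom-up per-node check:
  node 8: h_left=-1, h_right=-1, diff=0 [OK], height=0
  node 11: h_left=0, h_right=-1, diff=1 [OK], height=1
  node 24: h_left=-1, h_right=-1, diff=0 [OK], height=0
  node 16: h_left=1, h_right=0, diff=1 [OK], height=2
  node 27: h_left=-1, h_right=-1, diff=0 [OK], height=0
  node 31: h_left=0, h_right=-1, diff=1 [OK], height=1
  node 49: h_left=-1, h_right=-1, diff=0 [OK], height=0
  node 33: h_left=1, h_right=0, diff=1 [OK], height=2
  node 26: h_left=2, h_right=2, diff=0 [OK], height=3
All nodes satisfy the balance condition.
Result: Balanced


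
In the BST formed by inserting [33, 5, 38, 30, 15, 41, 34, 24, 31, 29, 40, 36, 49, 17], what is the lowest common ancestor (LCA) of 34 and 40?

Tree insertion order: [33, 5, 38, 30, 15, 41, 34, 24, 31, 29, 40, 36, 49, 17]
Tree (level-order array): [33, 5, 38, None, 30, 34, 41, 15, 31, None, 36, 40, 49, None, 24, None, None, None, None, None, None, None, None, 17, 29]
In a BST, the LCA of p=34, q=40 is the first node v on the
root-to-leaf path with p <= v <= q (go left if both < v, right if both > v).
Walk from root:
  at 33: both 34 and 40 > 33, go right
  at 38: 34 <= 38 <= 40, this is the LCA
LCA = 38


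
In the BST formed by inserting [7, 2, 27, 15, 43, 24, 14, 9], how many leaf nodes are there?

Tree built from: [7, 2, 27, 15, 43, 24, 14, 9]
Tree (level-order array): [7, 2, 27, None, None, 15, 43, 14, 24, None, None, 9]
Rule: A leaf has 0 children.
Per-node child counts:
  node 7: 2 child(ren)
  node 2: 0 child(ren)
  node 27: 2 child(ren)
  node 15: 2 child(ren)
  node 14: 1 child(ren)
  node 9: 0 child(ren)
  node 24: 0 child(ren)
  node 43: 0 child(ren)
Matching nodes: [2, 9, 24, 43]
Count of leaf nodes: 4


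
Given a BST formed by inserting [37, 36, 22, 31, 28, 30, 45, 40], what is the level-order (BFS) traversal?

Tree insertion order: [37, 36, 22, 31, 28, 30, 45, 40]
Tree (level-order array): [37, 36, 45, 22, None, 40, None, None, 31, None, None, 28, None, None, 30]
BFS from the root, enqueuing left then right child of each popped node:
  queue [37] -> pop 37, enqueue [36, 45], visited so far: [37]
  queue [36, 45] -> pop 36, enqueue [22], visited so far: [37, 36]
  queue [45, 22] -> pop 45, enqueue [40], visited so far: [37, 36, 45]
  queue [22, 40] -> pop 22, enqueue [31], visited so far: [37, 36, 45, 22]
  queue [40, 31] -> pop 40, enqueue [none], visited so far: [37, 36, 45, 22, 40]
  queue [31] -> pop 31, enqueue [28], visited so far: [37, 36, 45, 22, 40, 31]
  queue [28] -> pop 28, enqueue [30], visited so far: [37, 36, 45, 22, 40, 31, 28]
  queue [30] -> pop 30, enqueue [none], visited so far: [37, 36, 45, 22, 40, 31, 28, 30]
Result: [37, 36, 45, 22, 40, 31, 28, 30]


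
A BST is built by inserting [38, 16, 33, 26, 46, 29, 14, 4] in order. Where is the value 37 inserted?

Starting tree (level order): [38, 16, 46, 14, 33, None, None, 4, None, 26, None, None, None, None, 29]
Insertion path: 38 -> 16 -> 33
Result: insert 37 as right child of 33
Final tree (level order): [38, 16, 46, 14, 33, None, None, 4, None, 26, 37, None, None, None, 29]


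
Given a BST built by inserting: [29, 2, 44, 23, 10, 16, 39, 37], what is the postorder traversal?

Tree insertion order: [29, 2, 44, 23, 10, 16, 39, 37]
Tree (level-order array): [29, 2, 44, None, 23, 39, None, 10, None, 37, None, None, 16]
Postorder traversal: [16, 10, 23, 2, 37, 39, 44, 29]


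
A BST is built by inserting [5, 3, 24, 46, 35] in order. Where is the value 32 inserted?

Starting tree (level order): [5, 3, 24, None, None, None, 46, 35]
Insertion path: 5 -> 24 -> 46 -> 35
Result: insert 32 as left child of 35
Final tree (level order): [5, 3, 24, None, None, None, 46, 35, None, 32]


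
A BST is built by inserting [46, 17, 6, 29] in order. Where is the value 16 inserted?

Starting tree (level order): [46, 17, None, 6, 29]
Insertion path: 46 -> 17 -> 6
Result: insert 16 as right child of 6
Final tree (level order): [46, 17, None, 6, 29, None, 16]


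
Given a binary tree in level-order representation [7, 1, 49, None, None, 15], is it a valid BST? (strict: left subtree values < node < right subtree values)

Level-order array: [7, 1, 49, None, None, 15]
Validate using subtree bounds (lo, hi): at each node, require lo < value < hi,
then recurse left with hi=value and right with lo=value.
Preorder trace (stopping at first violation):
  at node 7 with bounds (-inf, +inf): OK
  at node 1 with bounds (-inf, 7): OK
  at node 49 with bounds (7, +inf): OK
  at node 15 with bounds (7, 49): OK
No violation found at any node.
Result: Valid BST


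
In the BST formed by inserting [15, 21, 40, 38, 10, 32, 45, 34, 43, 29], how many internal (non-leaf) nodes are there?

Tree built from: [15, 21, 40, 38, 10, 32, 45, 34, 43, 29]
Tree (level-order array): [15, 10, 21, None, None, None, 40, 38, 45, 32, None, 43, None, 29, 34]
Rule: An internal node has at least one child.
Per-node child counts:
  node 15: 2 child(ren)
  node 10: 0 child(ren)
  node 21: 1 child(ren)
  node 40: 2 child(ren)
  node 38: 1 child(ren)
  node 32: 2 child(ren)
  node 29: 0 child(ren)
  node 34: 0 child(ren)
  node 45: 1 child(ren)
  node 43: 0 child(ren)
Matching nodes: [15, 21, 40, 38, 32, 45]
Count of internal (non-leaf) nodes: 6


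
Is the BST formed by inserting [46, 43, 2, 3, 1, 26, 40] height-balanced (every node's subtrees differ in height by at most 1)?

Tree (level-order array): [46, 43, None, 2, None, 1, 3, None, None, None, 26, None, 40]
Definition: a tree is height-balanced if, at every node, |h(left) - h(right)| <= 1 (empty subtree has height -1).
Bottom-up per-node check:
  node 1: h_left=-1, h_right=-1, diff=0 [OK], height=0
  node 40: h_left=-1, h_right=-1, diff=0 [OK], height=0
  node 26: h_left=-1, h_right=0, diff=1 [OK], height=1
  node 3: h_left=-1, h_right=1, diff=2 [FAIL (|-1-1|=2 > 1)], height=2
  node 2: h_left=0, h_right=2, diff=2 [FAIL (|0-2|=2 > 1)], height=3
  node 43: h_left=3, h_right=-1, diff=4 [FAIL (|3--1|=4 > 1)], height=4
  node 46: h_left=4, h_right=-1, diff=5 [FAIL (|4--1|=5 > 1)], height=5
Node 3 violates the condition: |-1 - 1| = 2 > 1.
Result: Not balanced


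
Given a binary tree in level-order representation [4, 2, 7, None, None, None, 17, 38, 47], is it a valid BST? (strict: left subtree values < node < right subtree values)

Level-order array: [4, 2, 7, None, None, None, 17, 38, 47]
Validate using subtree bounds (lo, hi): at each node, require lo < value < hi,
then recurse left with hi=value and right with lo=value.
Preorder trace (stopping at first violation):
  at node 4 with bounds (-inf, +inf): OK
  at node 2 with bounds (-inf, 4): OK
  at node 7 with bounds (4, +inf): OK
  at node 17 with bounds (7, +inf): OK
  at node 38 with bounds (7, 17): VIOLATION
Node 38 violates its bound: not (7 < 38 < 17).
Result: Not a valid BST


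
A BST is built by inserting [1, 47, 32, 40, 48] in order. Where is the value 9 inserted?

Starting tree (level order): [1, None, 47, 32, 48, None, 40]
Insertion path: 1 -> 47 -> 32
Result: insert 9 as left child of 32
Final tree (level order): [1, None, 47, 32, 48, 9, 40]


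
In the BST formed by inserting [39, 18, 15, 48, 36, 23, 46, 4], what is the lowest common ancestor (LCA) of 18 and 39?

Tree insertion order: [39, 18, 15, 48, 36, 23, 46, 4]
Tree (level-order array): [39, 18, 48, 15, 36, 46, None, 4, None, 23]
In a BST, the LCA of p=18, q=39 is the first node v on the
root-to-leaf path with p <= v <= q (go left if both < v, right if both > v).
Walk from root:
  at 39: 18 <= 39 <= 39, this is the LCA
LCA = 39


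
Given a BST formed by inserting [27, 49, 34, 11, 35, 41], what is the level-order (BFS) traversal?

Tree insertion order: [27, 49, 34, 11, 35, 41]
Tree (level-order array): [27, 11, 49, None, None, 34, None, None, 35, None, 41]
BFS from the root, enqueuing left then right child of each popped node:
  queue [27] -> pop 27, enqueue [11, 49], visited so far: [27]
  queue [11, 49] -> pop 11, enqueue [none], visited so far: [27, 11]
  queue [49] -> pop 49, enqueue [34], visited so far: [27, 11, 49]
  queue [34] -> pop 34, enqueue [35], visited so far: [27, 11, 49, 34]
  queue [35] -> pop 35, enqueue [41], visited so far: [27, 11, 49, 34, 35]
  queue [41] -> pop 41, enqueue [none], visited so far: [27, 11, 49, 34, 35, 41]
Result: [27, 11, 49, 34, 35, 41]


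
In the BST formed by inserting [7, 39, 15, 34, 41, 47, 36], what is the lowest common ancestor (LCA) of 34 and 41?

Tree insertion order: [7, 39, 15, 34, 41, 47, 36]
Tree (level-order array): [7, None, 39, 15, 41, None, 34, None, 47, None, 36]
In a BST, the LCA of p=34, q=41 is the first node v on the
root-to-leaf path with p <= v <= q (go left if both < v, right if both > v).
Walk from root:
  at 7: both 34 and 41 > 7, go right
  at 39: 34 <= 39 <= 41, this is the LCA
LCA = 39


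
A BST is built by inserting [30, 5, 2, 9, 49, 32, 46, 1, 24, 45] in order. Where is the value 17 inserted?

Starting tree (level order): [30, 5, 49, 2, 9, 32, None, 1, None, None, 24, None, 46, None, None, None, None, 45]
Insertion path: 30 -> 5 -> 9 -> 24
Result: insert 17 as left child of 24
Final tree (level order): [30, 5, 49, 2, 9, 32, None, 1, None, None, 24, None, 46, None, None, 17, None, 45]


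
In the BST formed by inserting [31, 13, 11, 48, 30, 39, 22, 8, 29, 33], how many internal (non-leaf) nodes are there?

Tree built from: [31, 13, 11, 48, 30, 39, 22, 8, 29, 33]
Tree (level-order array): [31, 13, 48, 11, 30, 39, None, 8, None, 22, None, 33, None, None, None, None, 29]
Rule: An internal node has at least one child.
Per-node child counts:
  node 31: 2 child(ren)
  node 13: 2 child(ren)
  node 11: 1 child(ren)
  node 8: 0 child(ren)
  node 30: 1 child(ren)
  node 22: 1 child(ren)
  node 29: 0 child(ren)
  node 48: 1 child(ren)
  node 39: 1 child(ren)
  node 33: 0 child(ren)
Matching nodes: [31, 13, 11, 30, 22, 48, 39]
Count of internal (non-leaf) nodes: 7


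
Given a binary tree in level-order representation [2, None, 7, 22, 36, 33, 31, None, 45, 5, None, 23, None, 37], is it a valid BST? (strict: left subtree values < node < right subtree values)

Level-order array: [2, None, 7, 22, 36, 33, 31, None, 45, 5, None, 23, None, 37]
Validate using subtree bounds (lo, hi): at each node, require lo < value < hi,
then recurse left with hi=value and right with lo=value.
Preorder trace (stopping at first violation):
  at node 2 with bounds (-inf, +inf): OK
  at node 7 with bounds (2, +inf): OK
  at node 22 with bounds (2, 7): VIOLATION
Node 22 violates its bound: not (2 < 22 < 7).
Result: Not a valid BST


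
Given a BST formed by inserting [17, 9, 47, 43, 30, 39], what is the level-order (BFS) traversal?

Tree insertion order: [17, 9, 47, 43, 30, 39]
Tree (level-order array): [17, 9, 47, None, None, 43, None, 30, None, None, 39]
BFS from the root, enqueuing left then right child of each popped node:
  queue [17] -> pop 17, enqueue [9, 47], visited so far: [17]
  queue [9, 47] -> pop 9, enqueue [none], visited so far: [17, 9]
  queue [47] -> pop 47, enqueue [43], visited so far: [17, 9, 47]
  queue [43] -> pop 43, enqueue [30], visited so far: [17, 9, 47, 43]
  queue [30] -> pop 30, enqueue [39], visited so far: [17, 9, 47, 43, 30]
  queue [39] -> pop 39, enqueue [none], visited so far: [17, 9, 47, 43, 30, 39]
Result: [17, 9, 47, 43, 30, 39]


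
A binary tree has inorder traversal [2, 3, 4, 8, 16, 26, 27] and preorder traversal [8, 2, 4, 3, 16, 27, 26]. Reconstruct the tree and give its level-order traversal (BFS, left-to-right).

Inorder:  [2, 3, 4, 8, 16, 26, 27]
Preorder: [8, 2, 4, 3, 16, 27, 26]
Algorithm: preorder visits root first, so consume preorder in order;
for each root, split the current inorder slice at that value into
left-subtree inorder and right-subtree inorder, then recurse.
Recursive splits:
  root=8; inorder splits into left=[2, 3, 4], right=[16, 26, 27]
  root=2; inorder splits into left=[], right=[3, 4]
  root=4; inorder splits into left=[3], right=[]
  root=3; inorder splits into left=[], right=[]
  root=16; inorder splits into left=[], right=[26, 27]
  root=27; inorder splits into left=[26], right=[]
  root=26; inorder splits into left=[], right=[]
Reconstructed level-order: [8, 2, 16, 4, 27, 3, 26]


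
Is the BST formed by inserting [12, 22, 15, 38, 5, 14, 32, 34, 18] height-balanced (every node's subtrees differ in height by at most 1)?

Tree (level-order array): [12, 5, 22, None, None, 15, 38, 14, 18, 32, None, None, None, None, None, None, 34]
Definition: a tree is height-balanced if, at every node, |h(left) - h(right)| <= 1 (empty subtree has height -1).
Bottom-up per-node check:
  node 5: h_left=-1, h_right=-1, diff=0 [OK], height=0
  node 14: h_left=-1, h_right=-1, diff=0 [OK], height=0
  node 18: h_left=-1, h_right=-1, diff=0 [OK], height=0
  node 15: h_left=0, h_right=0, diff=0 [OK], height=1
  node 34: h_left=-1, h_right=-1, diff=0 [OK], height=0
  node 32: h_left=-1, h_right=0, diff=1 [OK], height=1
  node 38: h_left=1, h_right=-1, diff=2 [FAIL (|1--1|=2 > 1)], height=2
  node 22: h_left=1, h_right=2, diff=1 [OK], height=3
  node 12: h_left=0, h_right=3, diff=3 [FAIL (|0-3|=3 > 1)], height=4
Node 38 violates the condition: |1 - -1| = 2 > 1.
Result: Not balanced


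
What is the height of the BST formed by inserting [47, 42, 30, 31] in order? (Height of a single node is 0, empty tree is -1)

Insertion order: [47, 42, 30, 31]
Tree (level-order array): [47, 42, None, 30, None, None, 31]
Compute height bottom-up (empty subtree = -1):
  height(31) = 1 + max(-1, -1) = 0
  height(30) = 1 + max(-1, 0) = 1
  height(42) = 1 + max(1, -1) = 2
  height(47) = 1 + max(2, -1) = 3
Height = 3


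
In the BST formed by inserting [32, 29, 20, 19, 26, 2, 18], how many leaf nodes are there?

Tree built from: [32, 29, 20, 19, 26, 2, 18]
Tree (level-order array): [32, 29, None, 20, None, 19, 26, 2, None, None, None, None, 18]
Rule: A leaf has 0 children.
Per-node child counts:
  node 32: 1 child(ren)
  node 29: 1 child(ren)
  node 20: 2 child(ren)
  node 19: 1 child(ren)
  node 2: 1 child(ren)
  node 18: 0 child(ren)
  node 26: 0 child(ren)
Matching nodes: [18, 26]
Count of leaf nodes: 2


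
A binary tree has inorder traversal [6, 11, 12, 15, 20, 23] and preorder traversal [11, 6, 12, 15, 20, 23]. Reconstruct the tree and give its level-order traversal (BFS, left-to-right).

Inorder:  [6, 11, 12, 15, 20, 23]
Preorder: [11, 6, 12, 15, 20, 23]
Algorithm: preorder visits root first, so consume preorder in order;
for each root, split the current inorder slice at that value into
left-subtree inorder and right-subtree inorder, then recurse.
Recursive splits:
  root=11; inorder splits into left=[6], right=[12, 15, 20, 23]
  root=6; inorder splits into left=[], right=[]
  root=12; inorder splits into left=[], right=[15, 20, 23]
  root=15; inorder splits into left=[], right=[20, 23]
  root=20; inorder splits into left=[], right=[23]
  root=23; inorder splits into left=[], right=[]
Reconstructed level-order: [11, 6, 12, 15, 20, 23]


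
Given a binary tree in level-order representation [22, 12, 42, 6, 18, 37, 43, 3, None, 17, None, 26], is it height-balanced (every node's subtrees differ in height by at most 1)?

Tree (level-order array): [22, 12, 42, 6, 18, 37, 43, 3, None, 17, None, 26]
Definition: a tree is height-balanced if, at every node, |h(left) - h(right)| <= 1 (empty subtree has height -1).
Bottom-up per-node check:
  node 3: h_left=-1, h_right=-1, diff=0 [OK], height=0
  node 6: h_left=0, h_right=-1, diff=1 [OK], height=1
  node 17: h_left=-1, h_right=-1, diff=0 [OK], height=0
  node 18: h_left=0, h_right=-1, diff=1 [OK], height=1
  node 12: h_left=1, h_right=1, diff=0 [OK], height=2
  node 26: h_left=-1, h_right=-1, diff=0 [OK], height=0
  node 37: h_left=0, h_right=-1, diff=1 [OK], height=1
  node 43: h_left=-1, h_right=-1, diff=0 [OK], height=0
  node 42: h_left=1, h_right=0, diff=1 [OK], height=2
  node 22: h_left=2, h_right=2, diff=0 [OK], height=3
All nodes satisfy the balance condition.
Result: Balanced


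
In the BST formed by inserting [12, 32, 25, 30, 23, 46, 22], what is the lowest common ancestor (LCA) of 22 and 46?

Tree insertion order: [12, 32, 25, 30, 23, 46, 22]
Tree (level-order array): [12, None, 32, 25, 46, 23, 30, None, None, 22]
In a BST, the LCA of p=22, q=46 is the first node v on the
root-to-leaf path with p <= v <= q (go left if both < v, right if both > v).
Walk from root:
  at 12: both 22 and 46 > 12, go right
  at 32: 22 <= 32 <= 46, this is the LCA
LCA = 32


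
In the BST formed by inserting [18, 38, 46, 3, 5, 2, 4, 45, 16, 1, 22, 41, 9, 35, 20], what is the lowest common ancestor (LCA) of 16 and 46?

Tree insertion order: [18, 38, 46, 3, 5, 2, 4, 45, 16, 1, 22, 41, 9, 35, 20]
Tree (level-order array): [18, 3, 38, 2, 5, 22, 46, 1, None, 4, 16, 20, 35, 45, None, None, None, None, None, 9, None, None, None, None, None, 41]
In a BST, the LCA of p=16, q=46 is the first node v on the
root-to-leaf path with p <= v <= q (go left if both < v, right if both > v).
Walk from root:
  at 18: 16 <= 18 <= 46, this is the LCA
LCA = 18


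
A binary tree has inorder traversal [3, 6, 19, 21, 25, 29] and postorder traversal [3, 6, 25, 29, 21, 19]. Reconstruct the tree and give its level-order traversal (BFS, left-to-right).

Inorder:   [3, 6, 19, 21, 25, 29]
Postorder: [3, 6, 25, 29, 21, 19]
Algorithm: postorder visits root last, so walk postorder right-to-left;
each value is the root of the current inorder slice — split it at that
value, recurse on the right subtree first, then the left.
Recursive splits:
  root=19; inorder splits into left=[3, 6], right=[21, 25, 29]
  root=21; inorder splits into left=[], right=[25, 29]
  root=29; inorder splits into left=[25], right=[]
  root=25; inorder splits into left=[], right=[]
  root=6; inorder splits into left=[3], right=[]
  root=3; inorder splits into left=[], right=[]
Reconstructed level-order: [19, 6, 21, 3, 29, 25]


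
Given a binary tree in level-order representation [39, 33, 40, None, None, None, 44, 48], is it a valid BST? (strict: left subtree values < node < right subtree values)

Level-order array: [39, 33, 40, None, None, None, 44, 48]
Validate using subtree bounds (lo, hi): at each node, require lo < value < hi,
then recurse left with hi=value and right with lo=value.
Preorder trace (stopping at first violation):
  at node 39 with bounds (-inf, +inf): OK
  at node 33 with bounds (-inf, 39): OK
  at node 40 with bounds (39, +inf): OK
  at node 44 with bounds (40, +inf): OK
  at node 48 with bounds (40, 44): VIOLATION
Node 48 violates its bound: not (40 < 48 < 44).
Result: Not a valid BST


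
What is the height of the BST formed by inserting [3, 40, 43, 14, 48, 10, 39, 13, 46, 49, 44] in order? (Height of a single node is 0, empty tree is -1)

Insertion order: [3, 40, 43, 14, 48, 10, 39, 13, 46, 49, 44]
Tree (level-order array): [3, None, 40, 14, 43, 10, 39, None, 48, None, 13, None, None, 46, 49, None, None, 44]
Compute height bottom-up (empty subtree = -1):
  height(13) = 1 + max(-1, -1) = 0
  height(10) = 1 + max(-1, 0) = 1
  height(39) = 1 + max(-1, -1) = 0
  height(14) = 1 + max(1, 0) = 2
  height(44) = 1 + max(-1, -1) = 0
  height(46) = 1 + max(0, -1) = 1
  height(49) = 1 + max(-1, -1) = 0
  height(48) = 1 + max(1, 0) = 2
  height(43) = 1 + max(-1, 2) = 3
  height(40) = 1 + max(2, 3) = 4
  height(3) = 1 + max(-1, 4) = 5
Height = 5


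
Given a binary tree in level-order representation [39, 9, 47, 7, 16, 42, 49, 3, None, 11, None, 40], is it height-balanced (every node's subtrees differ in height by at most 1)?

Tree (level-order array): [39, 9, 47, 7, 16, 42, 49, 3, None, 11, None, 40]
Definition: a tree is height-balanced if, at every node, |h(left) - h(right)| <= 1 (empty subtree has height -1).
Bottom-up per-node check:
  node 3: h_left=-1, h_right=-1, diff=0 [OK], height=0
  node 7: h_left=0, h_right=-1, diff=1 [OK], height=1
  node 11: h_left=-1, h_right=-1, diff=0 [OK], height=0
  node 16: h_left=0, h_right=-1, diff=1 [OK], height=1
  node 9: h_left=1, h_right=1, diff=0 [OK], height=2
  node 40: h_left=-1, h_right=-1, diff=0 [OK], height=0
  node 42: h_left=0, h_right=-1, diff=1 [OK], height=1
  node 49: h_left=-1, h_right=-1, diff=0 [OK], height=0
  node 47: h_left=1, h_right=0, diff=1 [OK], height=2
  node 39: h_left=2, h_right=2, diff=0 [OK], height=3
All nodes satisfy the balance condition.
Result: Balanced


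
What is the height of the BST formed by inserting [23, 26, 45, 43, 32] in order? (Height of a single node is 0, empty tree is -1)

Insertion order: [23, 26, 45, 43, 32]
Tree (level-order array): [23, None, 26, None, 45, 43, None, 32]
Compute height bottom-up (empty subtree = -1):
  height(32) = 1 + max(-1, -1) = 0
  height(43) = 1 + max(0, -1) = 1
  height(45) = 1 + max(1, -1) = 2
  height(26) = 1 + max(-1, 2) = 3
  height(23) = 1 + max(-1, 3) = 4
Height = 4


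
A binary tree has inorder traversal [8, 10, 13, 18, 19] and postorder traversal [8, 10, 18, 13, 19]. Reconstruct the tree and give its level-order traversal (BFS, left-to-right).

Inorder:   [8, 10, 13, 18, 19]
Postorder: [8, 10, 18, 13, 19]
Algorithm: postorder visits root last, so walk postorder right-to-left;
each value is the root of the current inorder slice — split it at that
value, recurse on the right subtree first, then the left.
Recursive splits:
  root=19; inorder splits into left=[8, 10, 13, 18], right=[]
  root=13; inorder splits into left=[8, 10], right=[18]
  root=18; inorder splits into left=[], right=[]
  root=10; inorder splits into left=[8], right=[]
  root=8; inorder splits into left=[], right=[]
Reconstructed level-order: [19, 13, 10, 18, 8]
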